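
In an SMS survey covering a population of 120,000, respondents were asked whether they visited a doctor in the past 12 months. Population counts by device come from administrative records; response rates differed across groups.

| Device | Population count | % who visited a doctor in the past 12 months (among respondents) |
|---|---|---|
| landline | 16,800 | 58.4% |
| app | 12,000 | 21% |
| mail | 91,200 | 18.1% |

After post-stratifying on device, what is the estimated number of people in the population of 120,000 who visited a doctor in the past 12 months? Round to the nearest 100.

28,800

Apply each group's respondent rate to its population count:
  landline: 16,800 × 58.4% = 9811.2
  app: 12,000 × 21% = 2520
  mail: 91,200 × 18.1% = 16507.2
Estimated total = 28838.4 → 28,800.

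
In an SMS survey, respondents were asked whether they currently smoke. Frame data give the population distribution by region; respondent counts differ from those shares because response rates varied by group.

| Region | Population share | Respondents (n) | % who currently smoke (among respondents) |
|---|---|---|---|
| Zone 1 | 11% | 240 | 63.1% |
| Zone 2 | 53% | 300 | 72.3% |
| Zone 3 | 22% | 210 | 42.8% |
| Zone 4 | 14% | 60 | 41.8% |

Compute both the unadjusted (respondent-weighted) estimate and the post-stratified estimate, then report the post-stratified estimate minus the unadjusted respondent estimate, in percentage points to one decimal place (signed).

Unadjusted (pooled respondent) estimate weights by respondent counts:
  (240/810)×63.1 + (300/810)×72.3 + (210/810)×42.8 + (60/810)×41.8 = 59.6667%
Post-stratifying to population shares instead:
  0.11×63.1 + 0.53×72.3 + 0.22×42.8 + 0.14×41.8 = 60.528%
Difference = 60.528 − 59.6667 = 0.8613 pp.

+0.9 percentage points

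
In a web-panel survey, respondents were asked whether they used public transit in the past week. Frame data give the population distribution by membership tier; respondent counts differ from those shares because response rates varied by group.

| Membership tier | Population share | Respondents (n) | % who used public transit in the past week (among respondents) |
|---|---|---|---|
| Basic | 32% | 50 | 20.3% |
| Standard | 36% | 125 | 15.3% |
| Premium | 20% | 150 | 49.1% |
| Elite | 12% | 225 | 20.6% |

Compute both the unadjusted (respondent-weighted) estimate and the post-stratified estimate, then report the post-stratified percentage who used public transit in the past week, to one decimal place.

24.3%

Unadjusted (pooled respondent) estimate weights by respondent counts:
  (50/550)×20.3 + (125/550)×15.3 + (150/550)×49.1 + (225/550)×20.6 = 27.1409%
Post-stratifying to population shares instead:
  0.32×20.3 + 0.36×15.3 + 0.2×49.1 + 0.12×20.6 = 24.296%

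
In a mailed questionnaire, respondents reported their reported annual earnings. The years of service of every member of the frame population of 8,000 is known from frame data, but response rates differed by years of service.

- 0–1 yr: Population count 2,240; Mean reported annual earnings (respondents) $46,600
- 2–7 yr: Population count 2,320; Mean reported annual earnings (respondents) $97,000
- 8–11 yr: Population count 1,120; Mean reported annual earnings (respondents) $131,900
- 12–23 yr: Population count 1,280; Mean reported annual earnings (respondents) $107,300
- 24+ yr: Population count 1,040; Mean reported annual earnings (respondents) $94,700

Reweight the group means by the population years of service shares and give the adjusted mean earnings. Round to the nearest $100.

$89,100

Post-stratification weights by population share, not respondent share:
  0–1 yr: (2,240/8,000) × 46,600 = 13,048
  2–7 yr: (2,320/8,000) × 97,000 = 28,130
  8–11 yr: (1,120/8,000) × 131,900 = 18,466
  12–23 yr: (1,280/8,000) × 107,300 = 17,168
  24+ yr: (1,040/8,000) × 94,700 = 12,311
Post-stratified estimate = 89,123 → $89,100.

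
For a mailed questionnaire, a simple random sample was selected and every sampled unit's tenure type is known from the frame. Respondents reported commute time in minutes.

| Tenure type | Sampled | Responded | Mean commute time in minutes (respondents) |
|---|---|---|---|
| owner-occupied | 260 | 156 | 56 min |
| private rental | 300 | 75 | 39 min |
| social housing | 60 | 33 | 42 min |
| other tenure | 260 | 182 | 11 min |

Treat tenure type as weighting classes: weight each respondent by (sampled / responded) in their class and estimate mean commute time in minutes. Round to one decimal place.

Class response rates: owner-occupied 156/260 = 60%, private rental 75/300 = 25%, social housing 33/60 = 55%, other tenure 182/260 = 70%.
Inverse-response-rate weighting restores each class to its sampled count, so class totals weight by n_sampled:
  owner-occupied: 260 × 56 = 14,560
  private rental: 300 × 39 = 11,700
  social housing: 60 × 42 = 2520
  other tenure: 260 × 11 = 2860
Adjusted estimate = 31,640 / 880 = 35.9545 → 36.0.

36.0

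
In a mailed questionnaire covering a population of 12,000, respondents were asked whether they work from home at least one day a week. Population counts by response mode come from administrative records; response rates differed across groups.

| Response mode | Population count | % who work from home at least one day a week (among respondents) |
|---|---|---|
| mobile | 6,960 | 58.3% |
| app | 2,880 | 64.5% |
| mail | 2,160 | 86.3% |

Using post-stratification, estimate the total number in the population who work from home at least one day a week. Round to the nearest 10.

7,780

Estimated count per cell = population count × respondent percentage:
  mobile: 6,960 × 58.3% = 4057.68
  app: 2,880 × 64.5% = 1857.6
  mail: 2,160 × 86.3% = 1864.08
Estimated total = 7779.36 → 7,780.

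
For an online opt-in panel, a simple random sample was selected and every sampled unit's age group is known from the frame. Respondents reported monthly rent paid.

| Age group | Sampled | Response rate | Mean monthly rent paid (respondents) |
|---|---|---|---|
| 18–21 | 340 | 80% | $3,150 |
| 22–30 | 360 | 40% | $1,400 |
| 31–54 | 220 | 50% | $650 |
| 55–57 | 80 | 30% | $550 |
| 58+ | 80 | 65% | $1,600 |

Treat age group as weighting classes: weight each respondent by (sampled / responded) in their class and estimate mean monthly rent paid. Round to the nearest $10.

$1,750

Weighting each respondent by the inverse class response rate inflates each class back to its sampled size, so the class weight is n_sampled:
  18–21: 340 × 3150 = 1,071,000
  22–30: 360 × 1400 = 504,000
  31–54: 220 × 650 = 143,000
  55–57: 80 × 550 = 44,000
  58+: 80 × 1600 = 128,000
Adjusted estimate = 1,890,000 / 1,080 = 1750 → $1,750.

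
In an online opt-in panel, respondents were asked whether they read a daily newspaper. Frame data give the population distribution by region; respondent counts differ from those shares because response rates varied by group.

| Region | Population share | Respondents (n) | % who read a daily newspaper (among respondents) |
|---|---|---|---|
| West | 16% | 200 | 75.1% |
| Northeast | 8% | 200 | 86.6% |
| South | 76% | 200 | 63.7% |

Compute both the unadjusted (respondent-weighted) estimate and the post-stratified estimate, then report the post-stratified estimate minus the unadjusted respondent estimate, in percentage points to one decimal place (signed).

-7.8 percentage points

Naive respondent-only estimate (weights = respondent counts):
  (200/600)×75.1 + (200/600)×86.6 + (200/600)×63.7 = 75.1333%
Reweighting by population region shares:
  0.16×75.1 + 0.08×86.6 + 0.76×63.7 = 67.356%
Difference = 67.356 − 75.1333 = -7.7773 pp.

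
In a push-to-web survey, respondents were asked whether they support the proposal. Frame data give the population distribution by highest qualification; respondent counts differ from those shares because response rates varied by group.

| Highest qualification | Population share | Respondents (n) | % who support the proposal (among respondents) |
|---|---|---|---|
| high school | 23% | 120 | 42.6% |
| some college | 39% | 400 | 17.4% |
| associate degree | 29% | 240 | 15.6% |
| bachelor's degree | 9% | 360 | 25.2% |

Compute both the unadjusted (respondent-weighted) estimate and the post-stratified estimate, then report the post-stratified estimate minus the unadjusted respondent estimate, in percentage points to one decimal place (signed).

Naive respondent-only estimate (weights = respondent counts):
  (120/1120)×42.6 + (400/1120)×17.4 + (240/1120)×15.6 + (360/1120)×25.2 = 22.2214%
Post-stratified estimate weights by population shares:
  0.23×42.6 + 0.39×17.4 + 0.29×15.6 + 0.09×25.2 = 23.376%
Difference = 23.376 − 22.2214 = 1.1546 pp.

+1.2 percentage points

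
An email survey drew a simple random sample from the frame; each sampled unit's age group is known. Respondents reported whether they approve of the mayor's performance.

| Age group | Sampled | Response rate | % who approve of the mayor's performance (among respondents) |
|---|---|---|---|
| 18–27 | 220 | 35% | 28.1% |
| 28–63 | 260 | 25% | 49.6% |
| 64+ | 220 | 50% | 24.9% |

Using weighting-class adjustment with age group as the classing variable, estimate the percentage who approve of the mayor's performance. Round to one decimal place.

Inverse-response-rate weighting restores each class to its sampled count, so class totals weight by n_sampled:
  18–27: 220 × 28.1 = 6182
  28–63: 260 × 49.6 = 12,896
  64+: 220 × 24.9 = 5478
Adjusted estimate = 24,556 / 700 = 35.08 → 35.1%.

35.1%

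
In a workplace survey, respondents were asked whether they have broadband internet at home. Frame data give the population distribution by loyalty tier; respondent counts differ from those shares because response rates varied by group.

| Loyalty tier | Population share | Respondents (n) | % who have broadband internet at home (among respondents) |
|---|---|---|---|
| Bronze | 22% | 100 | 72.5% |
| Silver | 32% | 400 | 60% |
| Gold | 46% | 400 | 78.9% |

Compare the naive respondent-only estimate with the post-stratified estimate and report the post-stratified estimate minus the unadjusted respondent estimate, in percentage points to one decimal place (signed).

Unadjusted (pooled respondent) estimate weights by respondent counts:
  (100/900)×72.5 + (400/900)×60 + (400/900)×78.9 = 69.7889%
Reweighting by population loyalty tier shares:
  0.22×72.5 + 0.32×60 + 0.46×78.9 = 71.444%
Difference = 71.444 − 69.7889 = 1.6551 pp.

+1.7 percentage points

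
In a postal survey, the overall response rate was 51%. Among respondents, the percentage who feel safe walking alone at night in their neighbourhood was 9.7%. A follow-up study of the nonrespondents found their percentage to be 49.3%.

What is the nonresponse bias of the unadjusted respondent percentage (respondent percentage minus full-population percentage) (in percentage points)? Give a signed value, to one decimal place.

-19.4 percentage points

Nonresponse fraction = 1 − 0.51 = 0.49.
Bias = (nonresponse fraction) × (respondent percentage − nonrespondent percentage)
     = 0.49 × (9.7 − 49.3) = 0.49 × -39.6 = -19.404.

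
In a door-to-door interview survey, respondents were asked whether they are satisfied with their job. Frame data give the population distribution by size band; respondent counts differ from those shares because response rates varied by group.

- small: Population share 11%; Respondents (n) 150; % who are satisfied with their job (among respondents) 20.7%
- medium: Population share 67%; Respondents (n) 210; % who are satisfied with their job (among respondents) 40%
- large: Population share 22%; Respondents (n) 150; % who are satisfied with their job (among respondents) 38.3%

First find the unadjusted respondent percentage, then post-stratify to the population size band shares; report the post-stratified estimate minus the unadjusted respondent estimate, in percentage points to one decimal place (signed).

Naive respondent-only estimate (weights = respondent counts):
  (150/510)×20.7 + (210/510)×40 + (150/510)×38.3 = 33.8235%
Post-stratifying to population shares instead:
  0.11×20.7 + 0.67×40 + 0.22×38.3 = 37.503%
Difference = 37.503 − 33.8235 = 3.6795 pp.

+3.7 percentage points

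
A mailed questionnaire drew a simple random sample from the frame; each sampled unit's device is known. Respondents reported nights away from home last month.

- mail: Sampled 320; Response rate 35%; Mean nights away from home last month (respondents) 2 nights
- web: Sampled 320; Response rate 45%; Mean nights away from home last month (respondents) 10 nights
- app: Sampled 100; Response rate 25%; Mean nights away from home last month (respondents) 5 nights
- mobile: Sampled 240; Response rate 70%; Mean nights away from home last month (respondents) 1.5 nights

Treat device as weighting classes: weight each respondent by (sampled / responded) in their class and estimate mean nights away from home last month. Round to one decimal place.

4.8

Inverse-response-rate weighting restores each class to its sampled count, so class totals weight by n_sampled:
  mail: 320 × 2 = 640
  web: 320 × 10 = 3200
  app: 100 × 5 = 500
  mobile: 240 × 1.5 = 360
Adjusted estimate = 4700 / 980 = 4.79592 → 4.8.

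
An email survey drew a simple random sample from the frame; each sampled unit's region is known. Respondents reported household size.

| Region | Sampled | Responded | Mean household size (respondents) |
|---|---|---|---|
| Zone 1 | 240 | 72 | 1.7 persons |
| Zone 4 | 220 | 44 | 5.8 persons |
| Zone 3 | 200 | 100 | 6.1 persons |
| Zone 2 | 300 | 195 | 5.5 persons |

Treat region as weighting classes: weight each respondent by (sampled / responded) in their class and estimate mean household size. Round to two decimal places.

Response rates by class: Zone 1 72/240 = 30%, Zone 4 44/220 = 20%, Zone 3 100/200 = 50%, Zone 2 195/300 = 65%.
Each respondent's weight = sampled/responded in their class; summing within a class gives n_sampled, so:
  Zone 1: 240 × 1.7 = 408
  Zone 4: 220 × 5.8 = 1276
  Zone 3: 200 × 6.1 = 1220
  Zone 2: 300 × 5.5 = 1650
Adjusted estimate = 4554 / 960 = 4.74375 → 4.74.

4.74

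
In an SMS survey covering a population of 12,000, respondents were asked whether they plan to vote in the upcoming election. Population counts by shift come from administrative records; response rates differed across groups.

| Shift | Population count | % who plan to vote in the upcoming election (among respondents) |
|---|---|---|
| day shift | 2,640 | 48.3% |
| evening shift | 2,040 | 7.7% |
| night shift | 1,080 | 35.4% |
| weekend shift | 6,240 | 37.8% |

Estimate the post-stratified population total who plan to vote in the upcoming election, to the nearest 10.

4,170

Each cell contributes its population count × the respondent rate:
  day shift: 2,640 × 48.3% = 1275.12
  evening shift: 2,040 × 7.7% = 157.08
  night shift: 1,080 × 35.4% = 382.32
  weekend shift: 6,240 × 37.8% = 2358.72
Estimated total = 4173.24 → 4,170.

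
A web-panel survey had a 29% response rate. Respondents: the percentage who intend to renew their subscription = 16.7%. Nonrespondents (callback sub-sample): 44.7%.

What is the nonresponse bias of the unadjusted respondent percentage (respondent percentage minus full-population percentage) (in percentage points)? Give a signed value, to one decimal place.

-19.9 percentage points

Nonresponse fraction = 1 − 0.29 = 0.71.
Bias = (nonresponse fraction) × (respondent percentage − nonrespondent percentage)
     = 0.71 × (16.7 − 44.7) = 0.71 × -28 = -19.88.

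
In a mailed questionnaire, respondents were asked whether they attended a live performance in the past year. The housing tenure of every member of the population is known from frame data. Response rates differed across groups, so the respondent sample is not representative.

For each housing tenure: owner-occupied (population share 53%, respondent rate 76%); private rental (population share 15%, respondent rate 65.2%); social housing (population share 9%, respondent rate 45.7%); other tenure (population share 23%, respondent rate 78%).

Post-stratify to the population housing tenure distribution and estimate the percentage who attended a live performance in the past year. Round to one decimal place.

Weight each group's respondent value by its population share:
  owner-occupied: 0.53 × 76 = 40.28
  private rental: 0.15 × 65.2 = 9.78
  social housing: 0.09 × 45.7 = 4.113
  other tenure: 0.23 × 78 = 17.94
Post-stratified estimate = 72.113 → 72.1%.

72.1%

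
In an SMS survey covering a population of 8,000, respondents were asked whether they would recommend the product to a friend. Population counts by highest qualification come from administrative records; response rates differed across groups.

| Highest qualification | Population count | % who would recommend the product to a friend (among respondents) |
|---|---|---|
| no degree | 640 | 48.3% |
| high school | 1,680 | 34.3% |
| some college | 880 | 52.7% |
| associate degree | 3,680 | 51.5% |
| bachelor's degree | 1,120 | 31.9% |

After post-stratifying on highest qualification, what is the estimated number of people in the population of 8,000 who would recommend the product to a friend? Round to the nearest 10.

3,600

Each cell contributes its population count × the respondent rate:
  no degree: 640 × 48.3% = 309.12
  high school: 1,680 × 34.3% = 576.24
  some college: 880 × 52.7% = 463.76
  associate degree: 3,680 × 51.5% = 1895.2
  bachelor's degree: 1,120 × 31.9% = 357.28
Estimated total = 3601.6 → 3,600.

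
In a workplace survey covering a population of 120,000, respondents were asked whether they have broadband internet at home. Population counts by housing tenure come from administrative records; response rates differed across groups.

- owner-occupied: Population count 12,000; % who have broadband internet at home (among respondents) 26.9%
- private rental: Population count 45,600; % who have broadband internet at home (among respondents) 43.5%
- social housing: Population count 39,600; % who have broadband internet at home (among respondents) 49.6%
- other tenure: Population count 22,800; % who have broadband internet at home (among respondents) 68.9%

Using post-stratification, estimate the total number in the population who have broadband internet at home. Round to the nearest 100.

Each cell contributes its population count × the respondent rate:
  owner-occupied: 12,000 × 26.9% = 3228
  private rental: 45,600 × 43.5% = 19,836
  social housing: 39,600 × 49.6% = 19641.6
  other tenure: 22,800 × 68.9% = 15709.2
Estimated total = 58414.8 → 58,400.

58,400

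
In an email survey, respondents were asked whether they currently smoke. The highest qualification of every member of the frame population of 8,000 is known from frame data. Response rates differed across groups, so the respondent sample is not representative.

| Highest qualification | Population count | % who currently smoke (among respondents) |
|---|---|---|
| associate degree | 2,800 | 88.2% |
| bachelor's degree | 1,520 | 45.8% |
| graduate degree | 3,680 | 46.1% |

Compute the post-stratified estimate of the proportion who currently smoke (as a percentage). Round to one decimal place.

Weight each group's respondent value by its population share:
  associate degree: (2,800/8,000) × 88.2 = 30.87
  bachelor's degree: (1,520/8,000) × 45.8 = 8.702
  graduate degree: (3,680/8,000) × 46.1 = 21.206
Post-stratified estimate = 60.778 → 60.8%.

60.8%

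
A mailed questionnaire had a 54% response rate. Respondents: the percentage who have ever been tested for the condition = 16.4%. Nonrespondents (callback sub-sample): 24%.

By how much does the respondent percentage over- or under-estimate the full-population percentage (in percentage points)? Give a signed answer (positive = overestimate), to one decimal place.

Nonresponse fraction = 1 − 0.54 = 0.46.
Bias = (nonresponse fraction) × (respondent percentage − nonrespondent percentage)
     = 0.46 × (16.4 − 24) = 0.46 × -7.6 = -3.496.

-3.5 percentage points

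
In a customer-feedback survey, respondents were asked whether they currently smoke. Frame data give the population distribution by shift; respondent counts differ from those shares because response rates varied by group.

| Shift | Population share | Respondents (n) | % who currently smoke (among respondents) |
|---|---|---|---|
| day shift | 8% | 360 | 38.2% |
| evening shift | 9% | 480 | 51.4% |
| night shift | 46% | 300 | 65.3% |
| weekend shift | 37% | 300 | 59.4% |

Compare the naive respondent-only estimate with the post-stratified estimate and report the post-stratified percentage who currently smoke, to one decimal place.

59.7%

Unadjusted (pooled respondent) estimate weights by respondent counts:
  (360/1440)×38.2 + (480/1440)×51.4 + (300/1440)×65.3 + (300/1440)×59.4 = 52.6625%
Post-stratified estimate weights by population shares:
  0.08×38.2 + 0.09×51.4 + 0.46×65.3 + 0.37×59.4 = 59.698%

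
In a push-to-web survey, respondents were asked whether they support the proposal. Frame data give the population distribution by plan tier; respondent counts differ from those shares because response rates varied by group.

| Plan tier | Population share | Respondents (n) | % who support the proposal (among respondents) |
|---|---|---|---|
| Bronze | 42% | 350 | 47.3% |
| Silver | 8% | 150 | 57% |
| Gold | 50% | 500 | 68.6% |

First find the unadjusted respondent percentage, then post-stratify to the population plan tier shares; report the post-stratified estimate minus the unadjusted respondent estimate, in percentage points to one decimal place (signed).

Without adjustment, the pooled respondent share is:
  (350/1000)×47.3 + (150/1000)×57 + (500/1000)×68.6 = 59.405%
Post-stratifying to population shares instead:
  0.42×47.3 + 0.08×57 + 0.5×68.6 = 58.726%
Difference = 58.726 − 59.405 = -0.679 pp.

-0.7 percentage points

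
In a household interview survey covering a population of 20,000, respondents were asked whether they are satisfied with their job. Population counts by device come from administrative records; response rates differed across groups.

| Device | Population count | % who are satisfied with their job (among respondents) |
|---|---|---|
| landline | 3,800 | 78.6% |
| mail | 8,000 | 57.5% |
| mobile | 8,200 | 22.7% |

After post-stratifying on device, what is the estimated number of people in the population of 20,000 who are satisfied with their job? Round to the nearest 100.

Apply each group's respondent rate to its population count:
  landline: 3,800 × 78.6% = 2986.8
  mail: 8,000 × 57.5% = 4600
  mobile: 8,200 × 22.7% = 1861.4
Estimated total = 9448.2 → 9,400.

9,400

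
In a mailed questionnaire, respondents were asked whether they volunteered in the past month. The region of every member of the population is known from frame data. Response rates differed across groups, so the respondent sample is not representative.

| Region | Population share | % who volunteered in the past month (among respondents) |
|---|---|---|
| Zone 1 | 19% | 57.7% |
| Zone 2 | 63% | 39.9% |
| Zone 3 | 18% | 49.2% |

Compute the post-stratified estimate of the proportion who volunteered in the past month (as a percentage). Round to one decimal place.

45.0%

Weight each group's respondent value by its population share:
  Zone 1: 0.19 × 57.7 = 10.963
  Zone 2: 0.63 × 39.9 = 25.137
  Zone 3: 0.18 × 49.2 = 8.856
Post-stratified estimate = 44.956 → 45.0%.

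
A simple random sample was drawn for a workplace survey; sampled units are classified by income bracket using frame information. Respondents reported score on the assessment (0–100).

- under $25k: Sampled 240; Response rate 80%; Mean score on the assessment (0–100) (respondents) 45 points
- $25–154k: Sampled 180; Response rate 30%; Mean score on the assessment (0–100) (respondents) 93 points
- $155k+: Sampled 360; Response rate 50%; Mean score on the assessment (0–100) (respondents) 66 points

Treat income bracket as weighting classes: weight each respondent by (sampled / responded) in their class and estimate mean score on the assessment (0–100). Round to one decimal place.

Each respondent's weight = sampled/responded in their class; summing within a class gives n_sampled, so:
  under $25k: 240 × 45 = 10,800
  $25–154k: 180 × 93 = 16,740
  $155k+: 360 × 66 = 23,760
Adjusted estimate = 51,300 / 780 = 65.7692 → 65.8.

65.8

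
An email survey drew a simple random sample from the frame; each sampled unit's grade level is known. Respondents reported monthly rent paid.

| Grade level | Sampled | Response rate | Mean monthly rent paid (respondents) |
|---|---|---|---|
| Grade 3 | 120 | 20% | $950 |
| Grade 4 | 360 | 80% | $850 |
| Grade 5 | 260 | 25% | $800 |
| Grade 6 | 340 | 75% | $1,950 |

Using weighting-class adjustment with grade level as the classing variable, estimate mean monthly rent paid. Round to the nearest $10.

$1,200

With weight = n_sampled/n_responded per class, the weighted class total is n_sampled:
  Grade 3: 120 × 950 = 114,000
  Grade 4: 360 × 850 = 306,000
  Grade 5: 260 × 800 = 208,000
  Grade 6: 340 × 1950 = 663,000
Adjusted estimate = 1,291,000 / 1,080 = 1195.37 → $1,200.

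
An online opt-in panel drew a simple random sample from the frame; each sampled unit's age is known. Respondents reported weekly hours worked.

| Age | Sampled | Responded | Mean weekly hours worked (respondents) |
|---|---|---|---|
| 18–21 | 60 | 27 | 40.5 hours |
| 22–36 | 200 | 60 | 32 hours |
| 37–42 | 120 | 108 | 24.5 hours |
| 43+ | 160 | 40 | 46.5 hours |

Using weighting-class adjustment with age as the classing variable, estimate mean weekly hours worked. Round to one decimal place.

Class response rates: 18–21 27/60 = 45%, 22–36 60/200 = 30%, 37–42 108/120 = 90%, 43+ 40/160 = 25%.
With weight = n_sampled/n_responded per class, the weighted class total is n_sampled:
  18–21: 60 × 40.5 = 2430
  22–36: 200 × 32 = 6400
  37–42: 120 × 24.5 = 2940
  43+: 160 × 46.5 = 7440
Adjusted estimate = 19,210 / 540 = 35.5741 → 35.6.

35.6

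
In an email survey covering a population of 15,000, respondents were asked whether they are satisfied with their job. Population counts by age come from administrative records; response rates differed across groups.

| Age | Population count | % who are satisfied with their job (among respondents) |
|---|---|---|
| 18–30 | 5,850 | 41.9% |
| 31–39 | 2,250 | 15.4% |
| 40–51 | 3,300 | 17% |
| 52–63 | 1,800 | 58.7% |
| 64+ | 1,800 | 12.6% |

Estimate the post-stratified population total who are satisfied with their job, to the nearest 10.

Estimated count per cell = population count × respondent percentage:
  18–30: 5,850 × 41.9% = 2451.15
  31–39: 2,250 × 15.4% = 346.5
  40–51: 3,300 × 17% = 561
  52–63: 1,800 × 58.7% = 1056.6
  64+: 1,800 × 12.6% = 226.8
Estimated total = 4642.05 → 4,640.

4,640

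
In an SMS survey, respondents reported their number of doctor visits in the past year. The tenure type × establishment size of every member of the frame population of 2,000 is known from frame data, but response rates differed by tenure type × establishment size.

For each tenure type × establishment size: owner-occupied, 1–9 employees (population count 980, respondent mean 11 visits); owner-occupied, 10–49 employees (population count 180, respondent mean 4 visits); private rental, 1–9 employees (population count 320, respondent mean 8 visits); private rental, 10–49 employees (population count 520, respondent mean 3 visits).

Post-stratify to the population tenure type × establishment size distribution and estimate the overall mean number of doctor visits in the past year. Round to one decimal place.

Each cell contributes population-share × respondent value:
  owner-occupied, 1–9 employees: (980/2,000) × 11 = 5.39
  owner-occupied, 10–49 employees: (180/2,000) × 4 = 0.36
  private rental, 1–9 employees: (320/2,000) × 8 = 1.28
  private rental, 10–49 employees: (520/2,000) × 3 = 0.78
Post-stratified estimate = 7.81 → 7.8.

7.8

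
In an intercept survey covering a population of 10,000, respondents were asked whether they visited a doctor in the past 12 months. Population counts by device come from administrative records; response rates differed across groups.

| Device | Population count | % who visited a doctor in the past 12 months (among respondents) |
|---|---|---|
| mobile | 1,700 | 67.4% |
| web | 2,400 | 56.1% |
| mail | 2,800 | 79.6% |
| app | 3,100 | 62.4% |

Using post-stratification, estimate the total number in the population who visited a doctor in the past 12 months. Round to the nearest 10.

Each cell contributes its population count × the respondent rate:
  mobile: 1,700 × 67.4% = 1145.8
  web: 2,400 × 56.1% = 1346.4
  mail: 2,800 × 79.6% = 2228.8
  app: 3,100 × 62.4% = 1934.4
Estimated total = 6655.4 → 6,660.

6,660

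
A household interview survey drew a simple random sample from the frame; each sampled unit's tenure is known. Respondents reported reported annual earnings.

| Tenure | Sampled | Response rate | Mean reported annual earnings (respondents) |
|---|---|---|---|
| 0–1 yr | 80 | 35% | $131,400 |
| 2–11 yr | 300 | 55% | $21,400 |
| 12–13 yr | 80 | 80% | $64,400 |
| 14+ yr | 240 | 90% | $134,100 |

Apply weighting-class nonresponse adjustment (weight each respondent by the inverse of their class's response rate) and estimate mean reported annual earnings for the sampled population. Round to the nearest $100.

$77,500

Weighting each respondent by the inverse class response rate inflates each class back to its sampled size, so the class weight is n_sampled:
  0–1 yr: 80 × 131,400 = 10,512,000
  2–11 yr: 300 × 21,400 = 6,420,000
  12–13 yr: 80 × 64,400 = 5,152,000
  14+ yr: 240 × 134,100 = 32,184,000
Adjusted estimate = 54,268,000 / 700 = 77525.7 → $77,500.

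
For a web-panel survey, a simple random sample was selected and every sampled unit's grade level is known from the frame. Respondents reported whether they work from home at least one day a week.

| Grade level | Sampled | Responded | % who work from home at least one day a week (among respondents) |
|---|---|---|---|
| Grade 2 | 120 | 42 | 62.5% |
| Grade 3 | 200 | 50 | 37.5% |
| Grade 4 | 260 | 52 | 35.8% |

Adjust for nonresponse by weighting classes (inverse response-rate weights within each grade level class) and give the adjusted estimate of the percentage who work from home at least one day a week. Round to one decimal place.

Class response rates: Grade 2 42/120 = 35%, Grade 3 50/200 = 25%, Grade 4 52/260 = 20%.
With weight = n_sampled/n_responded per class, the weighted class total is n_sampled:
  Grade 2: 120 × 62.5 = 7500
  Grade 3: 200 × 37.5 = 7500
  Grade 4: 260 × 35.8 = 9308
Adjusted estimate = 24,308 / 580 = 41.9103 → 41.9%.

41.9%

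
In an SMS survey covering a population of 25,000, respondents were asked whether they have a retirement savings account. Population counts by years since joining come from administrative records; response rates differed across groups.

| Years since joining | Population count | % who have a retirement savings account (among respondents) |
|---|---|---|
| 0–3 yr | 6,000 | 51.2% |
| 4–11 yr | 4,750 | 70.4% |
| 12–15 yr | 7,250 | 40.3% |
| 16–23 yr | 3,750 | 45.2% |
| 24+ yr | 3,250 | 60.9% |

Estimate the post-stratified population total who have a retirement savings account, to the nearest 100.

13,000

Each cell contributes its population count × the respondent rate:
  0–3 yr: 6,000 × 51.2% = 3072
  4–11 yr: 4,750 × 70.4% = 3344
  12–15 yr: 7,250 × 40.3% = 2921.75
  16–23 yr: 3,750 × 45.2% = 1695
  24+ yr: 3,250 × 60.9% = 1979.25
Estimated total = 13,012 → 13,000.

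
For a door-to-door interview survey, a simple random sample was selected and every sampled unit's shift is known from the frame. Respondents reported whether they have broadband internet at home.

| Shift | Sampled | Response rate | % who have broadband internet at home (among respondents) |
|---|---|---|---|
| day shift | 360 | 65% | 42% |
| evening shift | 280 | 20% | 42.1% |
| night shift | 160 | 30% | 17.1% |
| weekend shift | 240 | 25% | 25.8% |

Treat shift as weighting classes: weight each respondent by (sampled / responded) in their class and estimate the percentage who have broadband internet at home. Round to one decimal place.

Inverse-response-rate weighting restores each class to its sampled count, so class totals weight by n_sampled:
  day shift: 360 × 42 = 15,120
  evening shift: 280 × 42.1 = 11,788
  night shift: 160 × 17.1 = 2736
  weekend shift: 240 × 25.8 = 6192
Adjusted estimate = 35,836 / 1,040 = 34.4577 → 34.5%.

34.5%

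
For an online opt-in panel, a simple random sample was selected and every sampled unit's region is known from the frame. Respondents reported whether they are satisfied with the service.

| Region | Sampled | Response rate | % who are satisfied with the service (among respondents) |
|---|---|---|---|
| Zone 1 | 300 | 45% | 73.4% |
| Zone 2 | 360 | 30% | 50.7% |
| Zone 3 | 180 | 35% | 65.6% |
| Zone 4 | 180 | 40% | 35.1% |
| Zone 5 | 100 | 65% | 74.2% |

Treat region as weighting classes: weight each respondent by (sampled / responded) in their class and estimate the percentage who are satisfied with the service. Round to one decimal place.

Each respondent's weight = sampled/responded in their class; summing within a class gives n_sampled, so:
  Zone 1: 300 × 73.4 = 22,020
  Zone 2: 360 × 50.7 = 18,252
  Zone 3: 180 × 65.6 = 11808
  Zone 4: 180 × 35.1 = 6318
  Zone 5: 100 × 74.2 = 7420
Adjusted estimate = 65,818 / 1,120 = 58.7661 → 58.8%.

58.8%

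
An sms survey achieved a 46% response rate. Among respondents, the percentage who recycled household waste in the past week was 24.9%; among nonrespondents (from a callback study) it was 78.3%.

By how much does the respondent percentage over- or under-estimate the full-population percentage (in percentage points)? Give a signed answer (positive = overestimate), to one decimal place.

-28.8 percentage points

Nonresponse fraction = 1 − 0.46 = 0.54.
Bias = (nonresponse fraction) × (respondent percentage − nonrespondent percentage)
     = 0.54 × (24.9 − 78.3) = 0.54 × -53.4 = -28.836.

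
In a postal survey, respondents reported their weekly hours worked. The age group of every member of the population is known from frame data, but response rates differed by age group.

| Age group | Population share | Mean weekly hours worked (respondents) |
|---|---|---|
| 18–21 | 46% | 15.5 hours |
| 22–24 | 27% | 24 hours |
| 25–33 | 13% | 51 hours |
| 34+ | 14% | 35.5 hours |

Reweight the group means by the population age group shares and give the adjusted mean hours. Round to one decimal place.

25.2

Reweight to the known age group distribution:
  18–21: 0.46 × 15.5 = 7.13
  22–24: 0.27 × 24 = 6.48
  25–33: 0.13 × 51 = 6.63
  34+: 0.14 × 35.5 = 4.97
Post-stratified estimate = 25.21 → 25.2.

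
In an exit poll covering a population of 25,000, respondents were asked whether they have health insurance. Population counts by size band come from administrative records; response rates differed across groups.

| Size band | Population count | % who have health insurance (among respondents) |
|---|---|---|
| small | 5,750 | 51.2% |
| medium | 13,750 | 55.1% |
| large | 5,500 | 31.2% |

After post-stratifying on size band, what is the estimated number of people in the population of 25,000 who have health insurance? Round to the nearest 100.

Estimated count per cell = population count × respondent percentage:
  small: 5,750 × 51.2% = 2944
  medium: 13,750 × 55.1% = 7576.25
  large: 5,500 × 31.2% = 1716
Estimated total = 12236.2 → 12,200.

12,200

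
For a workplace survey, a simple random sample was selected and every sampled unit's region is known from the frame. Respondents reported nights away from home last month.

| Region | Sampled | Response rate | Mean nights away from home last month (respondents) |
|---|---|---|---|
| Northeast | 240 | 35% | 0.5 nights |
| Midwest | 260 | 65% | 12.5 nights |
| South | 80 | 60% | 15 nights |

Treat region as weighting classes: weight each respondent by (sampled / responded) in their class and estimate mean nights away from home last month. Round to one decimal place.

7.9

Inverse-response-rate weighting restores each class to its sampled count, so class totals weight by n_sampled:
  Northeast: 240 × 0.5 = 120
  Midwest: 260 × 12.5 = 3250
  South: 80 × 15 = 1200
Adjusted estimate = 4570 / 580 = 7.87931 → 7.9.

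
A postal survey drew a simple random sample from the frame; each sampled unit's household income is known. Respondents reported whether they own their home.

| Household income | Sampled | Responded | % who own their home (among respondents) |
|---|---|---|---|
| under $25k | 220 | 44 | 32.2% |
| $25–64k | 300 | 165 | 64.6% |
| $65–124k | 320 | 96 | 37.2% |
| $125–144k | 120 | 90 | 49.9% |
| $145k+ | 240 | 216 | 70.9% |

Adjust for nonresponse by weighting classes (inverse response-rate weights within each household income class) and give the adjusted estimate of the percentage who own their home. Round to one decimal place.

Class response rates: under $25k 44/220 = 20%, $25–64k 165/300 = 55%, $65–124k 96/320 = 30%, $125–144k 90/120 = 75%, $145k+ 216/240 = 90%.
Weighting each respondent by the inverse class response rate inflates each class back to its sampled size, so the class weight is n_sampled:
  under $25k: 220 × 32.2 = 7084
  $25–64k: 300 × 64.6 = 19,380
  $65–124k: 320 × 37.2 = 11,904
  $125–144k: 120 × 49.9 = 5988
  $145k+: 240 × 70.9 = 17,016
Adjusted estimate = 61,372 / 1,200 = 51.1433 → 51.1%.

51.1%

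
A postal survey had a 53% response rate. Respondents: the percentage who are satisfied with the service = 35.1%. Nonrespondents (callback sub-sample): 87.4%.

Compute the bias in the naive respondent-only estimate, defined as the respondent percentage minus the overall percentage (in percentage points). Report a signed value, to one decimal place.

-24.6 percentage points

Nonresponse fraction = 1 − 0.53 = 0.47.
Bias = (nonresponse fraction) × (respondent percentage − nonrespondent percentage)
     = 0.47 × (35.1 − 87.4) = 0.47 × -52.3 = -24.581.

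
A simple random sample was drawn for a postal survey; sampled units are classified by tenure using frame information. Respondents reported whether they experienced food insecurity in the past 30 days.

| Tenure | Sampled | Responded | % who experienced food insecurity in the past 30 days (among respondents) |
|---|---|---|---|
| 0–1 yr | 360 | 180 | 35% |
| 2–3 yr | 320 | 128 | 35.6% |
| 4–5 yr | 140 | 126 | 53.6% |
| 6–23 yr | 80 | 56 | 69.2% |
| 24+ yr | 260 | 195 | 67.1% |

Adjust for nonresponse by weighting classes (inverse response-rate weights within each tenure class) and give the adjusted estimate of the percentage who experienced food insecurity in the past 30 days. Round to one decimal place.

Class response rates: 0–1 yr 180/360 = 50%, 2–3 yr 128/320 = 40%, 4–5 yr 126/140 = 90%, 6–23 yr 56/80 = 70%, 24+ yr 195/260 = 75%.
Each respondent's weight = sampled/responded in their class; summing within a class gives n_sampled, so:
  0–1 yr: 360 × 35 = 12,600
  2–3 yr: 320 × 35.6 = 11,392
  4–5 yr: 140 × 53.6 = 7504
  6–23 yr: 80 × 69.2 = 5536
  24+ yr: 260 × 67.1 = 17,446
Adjusted estimate = 54,478 / 1,160 = 46.9638 → 47.0%.

47.0%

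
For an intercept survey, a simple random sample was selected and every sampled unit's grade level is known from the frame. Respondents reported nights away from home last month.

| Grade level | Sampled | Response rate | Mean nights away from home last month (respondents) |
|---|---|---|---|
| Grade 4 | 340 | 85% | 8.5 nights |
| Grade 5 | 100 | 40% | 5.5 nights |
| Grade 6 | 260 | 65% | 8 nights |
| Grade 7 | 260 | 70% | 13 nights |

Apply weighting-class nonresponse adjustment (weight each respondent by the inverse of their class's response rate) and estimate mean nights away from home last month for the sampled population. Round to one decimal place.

Each respondent's weight = sampled/responded in their class; summing within a class gives n_sampled, so:
  Grade 4: 340 × 8.5 = 2890
  Grade 5: 100 × 5.5 = 550
  Grade 6: 260 × 8 = 2080
  Grade 7: 260 × 13 = 3380
Adjusted estimate = 8900 / 960 = 9.27083 → 9.3.

9.3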